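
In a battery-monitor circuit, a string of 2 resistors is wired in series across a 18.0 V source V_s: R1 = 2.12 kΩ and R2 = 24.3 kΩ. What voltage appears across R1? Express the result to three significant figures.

V ≈ 1.44 V

ΣR = 2.12 + 24.3 = 26.42 kΩ.
V = V_s · R/ΣR = 18.0 × 0.08024 = 1.444 V.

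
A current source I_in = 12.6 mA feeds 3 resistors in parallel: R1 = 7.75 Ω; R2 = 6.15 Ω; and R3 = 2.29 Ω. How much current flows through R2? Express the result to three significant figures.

Conductances: ΣG = 1/7.75 + 1/6.15 + 1/2.29 = 0.7283 (1/Ω).
By the current-divider rule, I = I_in · G_k/ΣG = 12.6 × 0.2233 = 2.813 mA.

I ≈ 2.81 mA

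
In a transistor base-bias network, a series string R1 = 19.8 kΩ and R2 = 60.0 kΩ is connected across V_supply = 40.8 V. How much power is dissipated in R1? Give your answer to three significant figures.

ΣR = 79.80 kΩ → I = 40.8/79.80 = 0.5113 mA.
V(R1) = I·R = 10.12 V; P = V·I = 10.12 × 0.5113 = 5.176 mW.

P ≈ 5.18 mW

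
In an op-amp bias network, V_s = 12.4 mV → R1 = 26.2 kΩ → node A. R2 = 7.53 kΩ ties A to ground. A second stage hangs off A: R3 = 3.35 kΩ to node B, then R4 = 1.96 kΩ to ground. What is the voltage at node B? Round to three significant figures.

V_B ≈ 0.486 mV

The second stage (R3 + R4 = 5.310 kΩ) loads node A in parallel with R2.
R2 ‖ (R3+R4) = 3.114 kΩ.
So V_A = 12.4 × 0.1062 = 1.317 mV.
V_B = V_A × 0.3691 = 0.4862 mV.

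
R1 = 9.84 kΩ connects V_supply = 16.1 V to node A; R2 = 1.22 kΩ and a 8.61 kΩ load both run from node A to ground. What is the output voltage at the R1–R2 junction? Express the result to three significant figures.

V_out ≈ 1.58 V

R2 ‖ R_L = (1.22 × 8.61)/(1.22 + 8.61) = 1.069 kΩ.
Then V_out = V_supply · R2'/(R1 + R2') = 16.1 × 1.069/10.91 = 1.577 V.
(Unloaded it would be 1.78 V; the load pulls it down.)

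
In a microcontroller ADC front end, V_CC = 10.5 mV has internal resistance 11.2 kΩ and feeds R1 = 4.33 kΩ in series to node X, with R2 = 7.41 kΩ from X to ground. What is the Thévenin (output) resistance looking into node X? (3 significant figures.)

R_th ≈ 5.02 kΩ

R1' = 11.2 + 4.33 = 15.53 kΩ (source resistance + R1).
Looking into X with the source shorted: R_th = R1'·R2/(R1'+R2) = 15.53 × 7.41/22.94 = 5.016 kΩ.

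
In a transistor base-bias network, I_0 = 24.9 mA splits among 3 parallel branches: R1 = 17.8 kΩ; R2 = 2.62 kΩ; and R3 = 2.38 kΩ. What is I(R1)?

I ≈ 1.63 mA

Conductances: ΣG = 1/17.8 + 1/2.62 + 1/2.38 = 0.8580 (1/kΩ).
By the current-divider rule, I = I_0 · G_k/ΣG = 24.9 × 0.06548 = 1.630 mA.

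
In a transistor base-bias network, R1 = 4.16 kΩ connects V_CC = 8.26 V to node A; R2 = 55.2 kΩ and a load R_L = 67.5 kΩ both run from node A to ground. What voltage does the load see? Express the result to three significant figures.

The load sits in parallel with R2, giving an effective lower resistance R2' = R2·R_L/(R2+R_L) = 30.37 kΩ.
Then V_out = V_CC · R2'/(R1 + R2') = 8.26 × 30.37/34.53 = 7.265 V.

V_out ≈ 7.26 V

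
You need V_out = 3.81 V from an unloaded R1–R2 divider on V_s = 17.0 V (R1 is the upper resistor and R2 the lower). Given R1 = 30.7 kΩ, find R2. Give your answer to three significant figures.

Required fraction k = V_out/V_s = 0.2241.
So R2 = R1 · V_out/(V_s − V_out) = 30.7 × 3.81/(17.0 − 3.81) = 30.7 × 0.2889 = 8.868 kΩ.

R2 ≈ 8.87 kΩ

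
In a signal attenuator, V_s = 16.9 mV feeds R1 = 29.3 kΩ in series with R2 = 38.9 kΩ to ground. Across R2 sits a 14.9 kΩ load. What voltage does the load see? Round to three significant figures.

V_out ≈ 4.54 mV

The load sits in parallel with R2, giving an effective lower resistance R2' = R2·R_L/(R2+R_L) = 10.77 kΩ.
Then V_out = V_s · R2'/(R1 + R2') = 16.9 × 10.77/40.07 = 4.543 mV.
(Unloaded it would be 9.64 mV; the load pulls it down.)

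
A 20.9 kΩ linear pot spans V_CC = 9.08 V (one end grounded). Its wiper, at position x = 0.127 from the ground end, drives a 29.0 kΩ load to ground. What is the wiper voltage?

V_out ≈ 1.07 V

Split the track: R_lower = x·R_p = 2.654 kΩ, R_upper = (1−x)·R_p = 18.25 kΩ.
Lower segment in parallel with the load: 2.654 ‖ 29.0 = 2.432 kΩ.
V_out = 9.08 × 2.432/(18.25 + 2.432) = 1.068 V.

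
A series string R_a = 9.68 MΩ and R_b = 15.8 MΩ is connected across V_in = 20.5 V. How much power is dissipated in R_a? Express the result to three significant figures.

P ≈ 6.27 µW

The common current is I = 20.5/25.48 = 0.8046 µA.
P(R_a) = I²·R_a = (0.8046)² × 9.68 = 6.266 µW.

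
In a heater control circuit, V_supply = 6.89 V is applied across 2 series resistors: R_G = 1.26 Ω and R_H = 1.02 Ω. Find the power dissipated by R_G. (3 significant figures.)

P ≈ 11.5 W

Series current I = V_supply/ΣR = 6.89/2.280 = 3.022 A.
P(R_G) = I²·R_G = (3.022)² × 1.26 = 11.51 W.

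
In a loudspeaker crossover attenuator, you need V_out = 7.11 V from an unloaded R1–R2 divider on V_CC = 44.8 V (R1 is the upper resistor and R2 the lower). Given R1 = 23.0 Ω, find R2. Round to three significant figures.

The divider ratio is R2/(R1+R2) = 7.11/44.8 = 0.1587.
R2 = R1 · 0.1587/(1 − 0.1587) = 4.339 Ω.

R2 ≈ 4.34 Ω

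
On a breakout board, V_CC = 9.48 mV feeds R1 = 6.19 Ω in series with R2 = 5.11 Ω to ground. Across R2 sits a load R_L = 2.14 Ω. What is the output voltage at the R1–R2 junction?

R2 ‖ R_L = (5.11 × 2.14)/(5.11 + 2.14) = 1.508 Ω.
Now apply the divider: V_out = 9.48 × 0.1959 = 1.857 mV.

V_out ≈ 1.86 mV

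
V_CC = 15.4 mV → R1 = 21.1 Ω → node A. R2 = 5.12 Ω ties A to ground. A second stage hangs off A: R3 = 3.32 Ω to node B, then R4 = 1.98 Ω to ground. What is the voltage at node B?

V_B ≈ 0.632 mV

The second stage (R3 + R4 = 5.300 Ω) loads node A in parallel with R2.
Effective lower resistance at A: R2 ‖ 5.300 = 2.604 Ω.
First divider: V_A = V_CC · 2.604/(21.1 + 2.604) = 1.692 mV.
V_B = V_A × 0.3736 = 0.6321 mV.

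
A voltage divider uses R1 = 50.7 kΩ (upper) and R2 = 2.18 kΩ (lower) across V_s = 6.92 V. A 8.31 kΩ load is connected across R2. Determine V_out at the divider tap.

The load sits in parallel with R2, giving an effective lower resistance R2' = R2·R_L/(R2+R_L) = 1.727 kΩ.
Then V_out = V_s · R2'/(R1 + R2') = 6.92 × 1.727/52.43 = 0.2279 V.

V_out ≈ 0.228 V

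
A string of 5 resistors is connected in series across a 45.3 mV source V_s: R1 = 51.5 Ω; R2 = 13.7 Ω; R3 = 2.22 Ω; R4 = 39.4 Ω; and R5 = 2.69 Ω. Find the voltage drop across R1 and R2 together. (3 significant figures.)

V ≈ 27.0 mV

Total series resistance ΣR = 51.5 + 13.7 + 2.22 + 39.4 + 2.69 = 109.5 Ω.
R_{R1..R2} = 51.5 + 13.7 = 65.20 Ω.
By the voltage-divider rule, V = 45.3 × 65.20/109.5 = 26.97 mV.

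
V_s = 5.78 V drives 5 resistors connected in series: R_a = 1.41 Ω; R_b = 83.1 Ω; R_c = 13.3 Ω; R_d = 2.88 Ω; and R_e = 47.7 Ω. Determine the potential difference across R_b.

ΣR = 1.41 + 83.1 + 13.3 + 2.88 + 47.7 = 148.4 Ω.
V = V_s · R/ΣR = 5.78 × 0.5600 = 3.237 V.

V ≈ 3.24 V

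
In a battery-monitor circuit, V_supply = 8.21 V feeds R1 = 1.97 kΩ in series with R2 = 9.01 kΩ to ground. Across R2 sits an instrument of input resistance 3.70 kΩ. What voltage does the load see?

R2 ‖ R_L = (9.01 × 3.70)/(9.01 + 3.70) = 2.623 kΩ.
Then V_out = V_supply · R2'/(R1 + R2') = 8.21 × 2.623/4.593 = 4.689 V.
(Unloaded it would be 6.74 V; the load pulls it down.)

V_out ≈ 4.69 V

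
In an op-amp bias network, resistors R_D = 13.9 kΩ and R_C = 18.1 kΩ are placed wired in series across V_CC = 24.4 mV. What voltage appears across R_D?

Total series resistance ΣR = 13.9 + 18.1 = 32.00 kΩ.
By the voltage-divider rule, V = 24.4 × 13.90/32.00 = 10.60 mV.

V ≈ 10.6 mV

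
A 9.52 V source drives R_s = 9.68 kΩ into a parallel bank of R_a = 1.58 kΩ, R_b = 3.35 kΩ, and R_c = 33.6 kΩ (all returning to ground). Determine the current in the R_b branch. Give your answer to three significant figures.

I ≈ 0.276 mA

Combine the parallel branches: R_p = (1/1.58 + 1/3.35 + 1/33.6)⁻¹ = 1.040 kΩ.
Node voltage V_A = V_s · R_p/(R_s + R_p) = 9.52 × 0.09705 = 0.9239 V.
I(R_b) = V_A / R_b = 0.9239/3.35 = 0.2758 mA.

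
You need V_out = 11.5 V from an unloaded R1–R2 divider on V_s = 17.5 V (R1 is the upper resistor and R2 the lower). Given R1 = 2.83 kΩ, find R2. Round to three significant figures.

The divider ratio is R2/(R1+R2) = 11.5/17.5 = 0.6571.
So R2 = R1 · V_out/(V_s − V_out) = 2.83 × 11.5/(17.5 − 11.5) = 2.83 × 1.917 = 5.424 kΩ.

R2 ≈ 5.42 kΩ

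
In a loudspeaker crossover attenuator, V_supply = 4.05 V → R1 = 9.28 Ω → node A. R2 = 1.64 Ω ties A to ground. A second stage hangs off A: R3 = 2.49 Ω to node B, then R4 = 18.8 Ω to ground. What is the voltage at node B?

V_B ≈ 0.504 V

Node A sees R2 in parallel with the series input of stage 2, R3 + R4 = 21.29 Ω.
Effective lower resistance at A: R2 ‖ 21.29 = 1.523 Ω.
So V_A = 4.05 × 0.1410 = 0.5709 V.
Stage 2 is unloaded, so V_B = V_A · R4/(R3+R4) = 0.5709 × 18.8/21.29 = 0.5041 V.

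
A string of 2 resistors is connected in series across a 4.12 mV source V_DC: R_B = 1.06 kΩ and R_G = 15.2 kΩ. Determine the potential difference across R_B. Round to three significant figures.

ΣR = 1.06 + 15.2 = 16.26 kΩ.
By the voltage-divider rule, V = 4.12 × 1.060/16.26 = 0.2686 mV.

V ≈ 0.269 mV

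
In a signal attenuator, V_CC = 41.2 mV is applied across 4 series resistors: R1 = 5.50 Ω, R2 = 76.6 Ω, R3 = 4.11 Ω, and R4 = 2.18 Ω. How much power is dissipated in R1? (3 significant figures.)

ΣR = 88.39 Ω → I = 41.2/88.39 = 0.4661 mA.
P(R1) = I²·R1 = (0.4661)² × 5.50 = 1.195 µW.

P ≈ 1.19 µW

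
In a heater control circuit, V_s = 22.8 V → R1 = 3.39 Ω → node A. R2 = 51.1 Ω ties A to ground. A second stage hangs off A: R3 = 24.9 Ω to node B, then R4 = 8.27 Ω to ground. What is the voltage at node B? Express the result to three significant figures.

Node A sees R2 in parallel with the series input of stage 2, R3 + R4 = 33.17 Ω.
R2 ‖ (R3+R4) = 20.11 Ω.
First divider: V_A = V_s · 20.11/(3.39 + 20.11) = 19.51 V.
Then the unloaded second divider: V_B = V_A × R4/(R3+R4) = 19.51 × 0.2493 = 4.865 V.

V_B ≈ 4.86 V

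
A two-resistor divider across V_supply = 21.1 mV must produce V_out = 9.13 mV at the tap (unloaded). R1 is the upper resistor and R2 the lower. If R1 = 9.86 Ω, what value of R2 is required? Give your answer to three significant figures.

R2 ≈ 7.52 Ω

Required fraction k = V_out/V_supply = 0.4327.
Rearranging, R2 = R1·k/(1−k) = 9.86 × 0.7627 = 7.521 Ω.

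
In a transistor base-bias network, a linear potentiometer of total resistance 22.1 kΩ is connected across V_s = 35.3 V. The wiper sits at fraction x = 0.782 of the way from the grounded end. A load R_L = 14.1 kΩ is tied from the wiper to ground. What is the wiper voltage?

The pot divides into 4.818 kΩ above the wiper and 17.28 kΩ below.
R_L loads the lower segment: effective lower R = 7.765 kΩ.
Then V_out = V_s · 7.765/(4.818 + 7.765) = 21.78 V.

V_out ≈ 21.8 V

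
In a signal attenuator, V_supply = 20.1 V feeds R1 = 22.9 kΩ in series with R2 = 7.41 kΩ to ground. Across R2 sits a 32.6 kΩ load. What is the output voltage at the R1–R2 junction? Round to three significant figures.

The load sits in parallel with R2, giving an effective lower resistance R2' = R2·R_L/(R2+R_L) = 6.038 kΩ.
Now apply the divider: V_out = 20.1 × 0.2086 = 4.194 V.

V_out ≈ 4.19 V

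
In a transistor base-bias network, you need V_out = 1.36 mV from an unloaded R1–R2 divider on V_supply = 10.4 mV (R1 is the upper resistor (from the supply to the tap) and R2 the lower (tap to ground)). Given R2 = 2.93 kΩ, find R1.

Required fraction k = V_out/V_supply = 0.1308.
So R1 = R2 · (V_supply/V_out − 1) = 2.93 × (10.4/1.36 − 1) = 2.93 × 6.647 = 19.48 kΩ.

R1 ≈ 19.5 kΩ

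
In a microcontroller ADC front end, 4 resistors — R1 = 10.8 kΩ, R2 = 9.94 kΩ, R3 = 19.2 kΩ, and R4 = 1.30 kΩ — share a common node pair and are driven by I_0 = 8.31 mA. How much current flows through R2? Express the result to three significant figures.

I ≈ 0.824 mA

Conductances: ΣG = 1/10.8 + 1/9.94 + 1/19.2 + 1/1.30 = 1.015 (1/kΩ).
Current divider: I(R2) = I_0 · G_k/ΣG = 8.31 × (0.1006/1.015) = 8.31 × 0.09916 = 0.8241 mA.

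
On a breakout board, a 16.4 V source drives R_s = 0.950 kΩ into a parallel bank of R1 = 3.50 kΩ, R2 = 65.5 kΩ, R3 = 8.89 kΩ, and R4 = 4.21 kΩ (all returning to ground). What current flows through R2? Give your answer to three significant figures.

Equivalent of the parallel group: R_p = 1.536 kΩ.
V_A by voltage divider: V_A = 16.4 × 1.536/(0.950 + 1.536) = 10.13 V.
Branch current I = V_A/R2 = 10.13/65.5 = 0.1547 mA.

I ≈ 0.155 mA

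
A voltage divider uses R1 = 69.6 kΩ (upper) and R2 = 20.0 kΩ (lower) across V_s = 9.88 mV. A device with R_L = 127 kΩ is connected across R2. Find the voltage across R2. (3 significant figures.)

V_out ≈ 1.96 mV

R2 ‖ R_L = (20.0 × 127)/(20.0 + 127) = 17.28 kΩ.
Now apply the divider: V_out = 9.88 × 0.1989 = 1.965 mV.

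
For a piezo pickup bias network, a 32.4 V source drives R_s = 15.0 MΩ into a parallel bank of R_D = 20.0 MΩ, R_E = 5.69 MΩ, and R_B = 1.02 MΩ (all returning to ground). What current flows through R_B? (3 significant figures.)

Equivalent of the parallel group: R_p = 0.8291 MΩ.
Node voltage V_A = V_in · R_p/(R_s + R_p) = 32.4 × 0.05238 = 1.697 V.
Branch current I = V_A/R_B = 1.697/1.02 = 1.664 µA.
(Equivalently: I_total = 2.047 µA, then current-divider fraction G_k/ΣG = 0.8128.)

I ≈ 1.66 µA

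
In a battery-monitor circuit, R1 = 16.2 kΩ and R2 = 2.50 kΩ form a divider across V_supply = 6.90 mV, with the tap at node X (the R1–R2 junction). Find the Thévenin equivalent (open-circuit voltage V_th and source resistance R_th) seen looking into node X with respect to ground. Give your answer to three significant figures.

V_th ≈ 0.922 mV, R_th ≈ 2.17 kΩ

With X open, the divider is unloaded: V_th = 6.90 × 2.50/18.70 = 0.9225 mV.
With V_supply suppressed (replaced by a short), R_th = R1 ‖ R2 = (16.20 × 2.50)/(16.20 + 2.50) = 2.166 kΩ.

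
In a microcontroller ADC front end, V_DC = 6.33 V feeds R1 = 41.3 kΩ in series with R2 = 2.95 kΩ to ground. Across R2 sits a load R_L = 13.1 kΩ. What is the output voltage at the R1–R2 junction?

First combine the lower leg with the load: R2 ‖ R_L = 2.408 kΩ.
Then V_out = V_DC · R2'/(R1 + R2') = 6.33 × 2.408/43.71 = 0.3487 V.

V_out ≈ 0.349 V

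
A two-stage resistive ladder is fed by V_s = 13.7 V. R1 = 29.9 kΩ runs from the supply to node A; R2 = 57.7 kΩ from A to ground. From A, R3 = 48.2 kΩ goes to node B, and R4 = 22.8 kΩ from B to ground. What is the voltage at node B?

V_B ≈ 2.27 V

Looking into the second stage from A: R3 + R4 = 71.00 kΩ appears in parallel with R2.
R2 ‖ (R3+R4) = 31.83 kΩ.
First divider: V_A = V_s · 31.83/(29.9 + 31.83) = 7.064 V.
Then the unloaded second divider: V_B = V_A × R4/(R3+R4) = 7.064 × 0.3211 = 2.269 V.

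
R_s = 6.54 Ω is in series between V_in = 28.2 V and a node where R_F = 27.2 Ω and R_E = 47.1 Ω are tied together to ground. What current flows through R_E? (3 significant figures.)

Equivalent of the parallel group: R_p = 17.24 Ω.
V_A = 28.2 × 17.24/23.78 = 20.45 V.
I(R_E) = V_A / R_E = 20.45/47.1 = 0.4341 A.

I ≈ 0.434 A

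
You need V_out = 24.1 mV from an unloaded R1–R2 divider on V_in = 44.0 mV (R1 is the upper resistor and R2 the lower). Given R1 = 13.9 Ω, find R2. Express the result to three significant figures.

The divider ratio is R2/(R1+R2) = 24.1/44.0 = 0.5477.
R2 = R1 · 0.5477/(1 − 0.5477) = 16.83 Ω.

R2 ≈ 16.8 Ω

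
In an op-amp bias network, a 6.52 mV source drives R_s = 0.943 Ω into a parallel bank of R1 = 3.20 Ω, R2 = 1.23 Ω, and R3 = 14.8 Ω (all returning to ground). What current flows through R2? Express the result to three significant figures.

Equivalent of the parallel group: R_p = 0.8382 Ω.
V_A by voltage divider: V_A = 6.52 × 0.8382/(0.943 + 0.8382) = 3.068 mV.
Branch current I = V_A/R2 = 3.068/1.23 = 2.494 mA.

I ≈ 2.49 mA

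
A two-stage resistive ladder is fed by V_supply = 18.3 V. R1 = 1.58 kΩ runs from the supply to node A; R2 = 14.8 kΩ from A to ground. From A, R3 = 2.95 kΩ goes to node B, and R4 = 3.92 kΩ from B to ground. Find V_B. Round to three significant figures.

The second stage (R3 + R4 = 6.870 kΩ) loads node A in parallel with R2.
R2 ‖ (R3+R4) = 4.692 kΩ.
First divider: V_A = V_supply · 4.692/(1.58 + 4.692) = 13.69 V.
Then the unloaded second divider: V_B = V_A × R4/(R3+R4) = 13.69 × 0.5706 = 7.811 V.

V_B ≈ 7.81 V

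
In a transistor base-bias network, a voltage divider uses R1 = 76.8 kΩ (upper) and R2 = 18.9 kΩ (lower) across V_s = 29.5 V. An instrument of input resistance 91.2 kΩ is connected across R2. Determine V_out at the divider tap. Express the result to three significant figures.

V_out ≈ 5.00 V

The load sits in parallel with R2, giving an effective lower resistance R2' = R2·R_L/(R2+R_L) = 15.66 kΩ.
Voltage divider with the loaded lower leg: V_out = 29.5 × 15.66/(76.8 + 15.66) = 29.5 × 0.1693 = 4.995 V.
(Unloaded it would be 5.83 V; the load pulls it down.)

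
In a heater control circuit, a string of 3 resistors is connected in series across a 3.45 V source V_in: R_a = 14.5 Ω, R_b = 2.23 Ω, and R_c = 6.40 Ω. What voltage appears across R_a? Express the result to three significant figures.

V ≈ 2.16 V

Series total: ΣR = 14.5 + 2.23 + 6.40 = 23.13 Ω.
Voltage divider: V = V_in · (14.50 / 23.13) = 3.45 × 0.6269 = 2.163 V.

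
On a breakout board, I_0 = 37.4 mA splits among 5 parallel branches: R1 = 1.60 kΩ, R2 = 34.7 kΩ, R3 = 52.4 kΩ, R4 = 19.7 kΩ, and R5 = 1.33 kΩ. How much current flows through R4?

I ≈ 1.29 mA

ΣG = 1/1.60 + 1/34.7 + 1/52.4 + 1/19.7 + 1/1.33 = 1.476.
Current divider: I(R4) = I_0 · G_k/ΣG = 37.4 × (0.05076/1.476) = 37.4 × 0.03440 = 1.287 mA.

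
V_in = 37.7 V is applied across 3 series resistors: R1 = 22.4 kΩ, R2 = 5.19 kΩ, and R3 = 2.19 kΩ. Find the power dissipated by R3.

The common current is I = 37.7/29.78 = 1.266 mA.
P = I²R = 1.603 × 2.19 = 3.510 mW.

P ≈ 3.51 mW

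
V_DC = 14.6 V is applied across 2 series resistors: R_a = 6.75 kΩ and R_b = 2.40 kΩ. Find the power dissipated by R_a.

P ≈ 17.2 mW

ΣR = 9.150 kΩ → I = 14.6/9.150 = 1.596 mA.
P = I²R = 2.546 × 6.75 = 17.19 mW.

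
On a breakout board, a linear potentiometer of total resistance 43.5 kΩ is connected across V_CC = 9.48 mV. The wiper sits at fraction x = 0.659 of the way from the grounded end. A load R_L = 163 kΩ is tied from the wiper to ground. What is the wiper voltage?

The pot divides into 14.83 kΩ above the wiper and 28.67 kΩ below.
R_L loads the lower segment: effective lower R = 24.38 kΩ.
V_out = 9.48 × 24.38/(14.83 + 24.38) = 5.894 mV.

V_out ≈ 5.89 mV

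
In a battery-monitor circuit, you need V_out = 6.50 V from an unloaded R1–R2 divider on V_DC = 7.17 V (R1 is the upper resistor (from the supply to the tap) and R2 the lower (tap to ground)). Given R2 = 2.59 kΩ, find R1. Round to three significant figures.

R1 ≈ 0.267 kΩ

V_out/V_DC = R2/(R1+R2) = 0.9066.
R1 = R2·(1/k − 1) = 2.59 × 0.1031 = 0.2670 kΩ.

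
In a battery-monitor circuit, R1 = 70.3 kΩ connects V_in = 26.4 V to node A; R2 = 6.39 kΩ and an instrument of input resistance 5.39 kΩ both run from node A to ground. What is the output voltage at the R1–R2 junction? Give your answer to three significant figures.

The load sits in parallel with R2, giving an effective lower resistance R2' = R2·R_L/(R2+R_L) = 2.924 kΩ.
Voltage divider with the loaded lower leg: V_out = 26.4 × 2.924/(70.3 + 2.924) = 26.4 × 0.03993 = 1.054 V.

V_out ≈ 1.05 V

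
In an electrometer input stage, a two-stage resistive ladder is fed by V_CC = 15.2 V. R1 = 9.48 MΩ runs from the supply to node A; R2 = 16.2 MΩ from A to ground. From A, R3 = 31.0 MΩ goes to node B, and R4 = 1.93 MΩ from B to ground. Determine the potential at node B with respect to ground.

V_B ≈ 0.476 V

Looking into the second stage from A: R3 + R4 = 32.93 MΩ appears in parallel with R2.
R2 ‖ (R3+R4) = 10.86 MΩ.
So V_A = 15.2 × 0.5339 = 8.115 V.
V_B = V_A × 0.05861 = 0.4756 V.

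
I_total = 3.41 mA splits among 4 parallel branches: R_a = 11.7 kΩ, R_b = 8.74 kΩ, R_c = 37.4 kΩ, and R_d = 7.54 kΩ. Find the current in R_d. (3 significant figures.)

Conductances: ΣG = 1/11.7 + 1/8.74 + 1/37.4 + 1/7.54 = 0.3593 (1/kΩ).
R_d takes the fraction G_k/ΣG = 0.1326/0.3593 = 0.3692, so I = 3.41 × 0.3692 = 1.259 mA.

I ≈ 1.26 mA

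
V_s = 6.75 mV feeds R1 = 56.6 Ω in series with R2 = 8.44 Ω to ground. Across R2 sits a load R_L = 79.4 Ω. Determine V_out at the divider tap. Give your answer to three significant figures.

First combine the lower leg with the load: R2 ‖ R_L = 7.629 Ω.
Then V_out = V_s · R2'/(R1 + R2') = 6.75 × 7.629/64.23 = 0.8018 mV.

V_out ≈ 0.802 mV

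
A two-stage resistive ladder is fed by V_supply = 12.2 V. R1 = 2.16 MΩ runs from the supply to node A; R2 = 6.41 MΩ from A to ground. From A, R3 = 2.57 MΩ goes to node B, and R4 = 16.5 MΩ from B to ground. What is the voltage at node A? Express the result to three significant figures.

The second stage (R3 + R4 = 19.07 MΩ) loads node A in parallel with R2.
R2 ‖ (R3+R4) = 4.797 MΩ.
First divider: V_A = V_supply · 4.797/(2.16 + 4.797) = 8.412 V.

V_A ≈ 8.41 V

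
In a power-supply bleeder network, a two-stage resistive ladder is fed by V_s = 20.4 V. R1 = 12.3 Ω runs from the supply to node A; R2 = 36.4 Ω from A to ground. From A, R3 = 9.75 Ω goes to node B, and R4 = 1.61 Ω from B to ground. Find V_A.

V_A ≈ 8.43 V

Node A sees R2 in parallel with the series input of stage 2, R3 + R4 = 11.36 Ω.
Effective lower resistance at A: R2 ‖ 11.36 = 8.658 Ω.
V_A = 20.4 × 8.658/(12.3 + 8.658) = 8.427 V.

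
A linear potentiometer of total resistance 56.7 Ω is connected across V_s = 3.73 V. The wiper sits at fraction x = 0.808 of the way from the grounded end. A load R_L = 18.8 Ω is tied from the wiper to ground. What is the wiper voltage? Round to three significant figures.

V_out ≈ 2.05 V

Split the track: R_lower = x·R_p = 45.81 Ω, R_upper = (1−x)·R_p = 10.89 Ω.
(x·R_p) ‖ R_L = 13.33 Ω.
Then V_out = V_s · 13.33/(10.89 + 13.33) = 2.053 V.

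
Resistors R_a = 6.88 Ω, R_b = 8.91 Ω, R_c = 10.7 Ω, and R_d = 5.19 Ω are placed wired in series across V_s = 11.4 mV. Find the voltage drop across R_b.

Total series resistance ΣR = 6.88 + 8.91 + 10.7 + 5.19 = 31.68 Ω.
By the voltage-divider rule, V = 11.4 × 8.910/31.68 = 3.206 mV.

V ≈ 3.21 mV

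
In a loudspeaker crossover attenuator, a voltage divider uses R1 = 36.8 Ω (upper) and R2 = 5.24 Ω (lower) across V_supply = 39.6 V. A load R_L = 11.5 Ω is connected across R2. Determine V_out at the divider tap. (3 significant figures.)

R2 ‖ R_L = (5.24 × 11.5)/(5.24 + 11.5) = 3.600 Ω.
Then V_out = V_supply · R2'/(R1 + R2') = 39.6 × 3.600/40.40 = 3.528 V.

V_out ≈ 3.53 V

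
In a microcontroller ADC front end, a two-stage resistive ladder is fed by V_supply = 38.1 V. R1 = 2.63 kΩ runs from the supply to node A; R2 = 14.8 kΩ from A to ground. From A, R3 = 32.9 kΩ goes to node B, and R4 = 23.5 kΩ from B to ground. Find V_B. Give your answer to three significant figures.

The second stage (R3 + R4 = 56.40 kΩ) loads node A in parallel with R2.
R2 ‖ (R3+R4) = 11.72 kΩ.
So V_A = 38.1 × 0.8168 = 31.12 V.
Then the unloaded second divider: V_B = V_A × R4/(R3+R4) = 31.12 × 0.4167 = 12.97 V.

V_B ≈ 13.0 V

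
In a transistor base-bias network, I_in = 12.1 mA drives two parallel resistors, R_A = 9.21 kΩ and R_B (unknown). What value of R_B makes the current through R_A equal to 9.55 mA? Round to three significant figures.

In a two-way split, I_A/I_in = R_B/(R_A + R_B).
9.55/12.1 = R_B/(R_A + R_B) → R_B = R_A · (0.7893)/(1 − 0.7893) = 9.21 × 3.745 = 34.49 kΩ.

R_B ≈ 34.5 kΩ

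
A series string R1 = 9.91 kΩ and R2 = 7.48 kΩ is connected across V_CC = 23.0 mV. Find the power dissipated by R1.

The common current is I = 23.0/17.39 = 1.323 µA.
V(R1) = I·R = 13.11 mV; P = V·I = 13.11 × 1.323 = 17.34 nW.

P ≈ 17.3 nW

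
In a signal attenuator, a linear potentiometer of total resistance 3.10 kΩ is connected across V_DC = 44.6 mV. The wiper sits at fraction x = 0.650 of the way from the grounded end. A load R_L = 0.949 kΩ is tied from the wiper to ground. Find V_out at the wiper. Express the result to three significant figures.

Lower segment x·R_p = 2.015 kΩ; upper segment (1−x)·R_p = 1.085 kΩ.
Lower segment in parallel with the load: 2.015 ‖ 0.949 = 0.6452 kΩ.
Then V_out = V_DC · 0.6452/(1.085 + 0.6452) = 16.63 mV.

V_out ≈ 16.6 mV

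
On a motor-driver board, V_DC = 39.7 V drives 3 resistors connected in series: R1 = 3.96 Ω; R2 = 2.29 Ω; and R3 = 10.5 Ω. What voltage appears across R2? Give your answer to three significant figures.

Series total: ΣR = 3.96 + 2.29 + 10.5 = 16.75 Ω.
By the voltage-divider rule, V = 39.7 × 2.290/16.75 = 5.428 V.

V ≈ 5.43 V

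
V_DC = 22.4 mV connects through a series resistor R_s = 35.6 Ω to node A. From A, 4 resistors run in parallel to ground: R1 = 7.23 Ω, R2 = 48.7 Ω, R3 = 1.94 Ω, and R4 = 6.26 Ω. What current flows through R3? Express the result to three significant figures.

I ≈ 0.376 mA

Parallel bank: R_p = 1/(1/7.23 + 1/48.7 + 1/1.94 + 1/6.26) = 1.199 Ω.
V_A = 22.4 × 1.199/36.80 = 0.7298 mV.
I(R3) = V_A / R3 = 0.7298/1.94 = 0.3762 mA.
(Equivalently: I_total = 0.6087 mA, then current-divider fraction G_k/ΣG = 0.6180.)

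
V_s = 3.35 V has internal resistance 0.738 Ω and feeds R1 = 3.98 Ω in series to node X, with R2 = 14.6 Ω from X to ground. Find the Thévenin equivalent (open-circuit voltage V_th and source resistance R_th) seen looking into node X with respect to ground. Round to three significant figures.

R1' = 0.738 + 3.98 = 4.718 Ω (source resistance + R1).
With X open, the divider is unloaded: V_th = 3.35 × 14.6/19.32 = 2.532 V.
With V_s suppressed (replaced by a short), R_th = R1' ‖ R2 = (4.718 × 14.6)/(4.718 + 14.6) = 3.566 Ω.

V_th ≈ 2.53 V, R_th ≈ 3.57 Ω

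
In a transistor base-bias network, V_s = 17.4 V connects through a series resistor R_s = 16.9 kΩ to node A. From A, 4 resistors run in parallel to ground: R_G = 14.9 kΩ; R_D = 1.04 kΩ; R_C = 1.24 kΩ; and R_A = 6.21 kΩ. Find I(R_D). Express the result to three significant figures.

Equivalent of the parallel group: R_p = 0.5010 kΩ.
Node voltage V_A = V_s · R_p/(R_s + R_p) = 17.4 × 0.02879 = 0.5009 V.
Branch current I = V_A/R_D = 0.5009/1.04 = 0.4817 mA.
(Equivalently: I_total = 0.9999 mA, then current-divider fraction G_k/ΣG = 0.4817.)

I ≈ 0.482 mA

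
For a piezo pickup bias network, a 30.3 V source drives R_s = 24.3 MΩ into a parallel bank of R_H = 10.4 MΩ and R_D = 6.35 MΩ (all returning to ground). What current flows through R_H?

Equivalent of the parallel group: R_p = 3.943 MΩ.
Node voltage V_A = V_supply · R_p/(R_s + R_p) = 30.3 × 0.1396 = 4.230 V.
Branch current I = V_A/R_H = 4.230/10.4 = 0.4067 µA.

I ≈ 0.407 µA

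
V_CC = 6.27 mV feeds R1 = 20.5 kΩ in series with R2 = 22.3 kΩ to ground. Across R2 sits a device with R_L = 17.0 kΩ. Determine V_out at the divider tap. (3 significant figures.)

R2 ‖ R_L = (22.3 × 17.0)/(22.3 + 17.0) = 9.646 kΩ.
Then V_out = V_CC · R2'/(R1 + R2') = 6.27 × 9.646/30.15 = 2.006 mV.

V_out ≈ 2.01 mV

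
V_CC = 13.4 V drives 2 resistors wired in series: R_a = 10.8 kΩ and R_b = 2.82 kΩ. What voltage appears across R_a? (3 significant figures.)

Series total: ΣR = 10.8 + 2.82 = 13.62 kΩ.
Voltage divider: V = V_CC · (10.80 / 13.62) = 13.4 × 0.7930 = 10.63 V.

V ≈ 10.6 V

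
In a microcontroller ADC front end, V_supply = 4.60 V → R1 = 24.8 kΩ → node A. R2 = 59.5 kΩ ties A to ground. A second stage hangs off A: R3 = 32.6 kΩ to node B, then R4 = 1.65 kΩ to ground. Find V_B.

Looking into the second stage from A: R3 + R4 = 34.25 kΩ appears in parallel with R2.
Effective lower resistance at A: R2 ‖ 34.25 = 21.74 kΩ.
V_A = 4.60 × 21.74/(24.8 + 21.74) = 2.149 V.
Then the unloaded second divider: V_B = V_A × R4/(R3+R4) = 2.149 × 0.04818 = 0.1035 V.

V_B ≈ 0.104 V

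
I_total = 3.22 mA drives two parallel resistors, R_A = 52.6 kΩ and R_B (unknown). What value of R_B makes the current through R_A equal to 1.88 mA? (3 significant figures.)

R_B ≈ 73.8 kΩ

In a two-way split, I_A/I_total = R_B/(R_A + R_B).
1.88/3.22 = R_B/(R_A + R_B) → R_B = R_A · (0.5839)/(1 − 0.5839) = 52.6 × 1.403 = 73.80 kΩ.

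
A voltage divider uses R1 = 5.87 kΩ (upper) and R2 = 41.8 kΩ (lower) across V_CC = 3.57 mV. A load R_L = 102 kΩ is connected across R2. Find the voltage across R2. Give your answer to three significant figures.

V_out ≈ 2.98 mV

The load sits in parallel with R2, giving an effective lower resistance R2' = R2·R_L/(R2+R_L) = 29.65 kΩ.
Now apply the divider: V_out = 3.57 × 0.8347 = 2.980 mV.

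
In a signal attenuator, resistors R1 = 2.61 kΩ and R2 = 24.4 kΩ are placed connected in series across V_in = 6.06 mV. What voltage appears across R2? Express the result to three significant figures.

ΣR = 2.61 + 24.4 = 27.01 kΩ.
By the voltage-divider rule, V = 6.06 × 24.40/27.01 = 5.474 mV.

V ≈ 5.47 mV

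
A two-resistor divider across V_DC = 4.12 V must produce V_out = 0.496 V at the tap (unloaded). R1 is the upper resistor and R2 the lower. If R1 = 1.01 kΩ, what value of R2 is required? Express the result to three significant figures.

R2 ≈ 0.138 kΩ

Required fraction k = V_out/V_DC = 0.1204.
Rearranging, R2 = R1·k/(1−k) = 1.01 × 0.1369 = 0.1382 kΩ.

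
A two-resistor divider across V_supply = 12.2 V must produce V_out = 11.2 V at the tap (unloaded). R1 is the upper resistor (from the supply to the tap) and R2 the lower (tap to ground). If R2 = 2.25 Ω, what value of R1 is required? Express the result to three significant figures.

V_out/V_supply = R2/(R1+R2) = 0.9180.
So R1 = R2 · (V_supply/V_out − 1) = 2.25 × (12.2/11.2 − 1) = 2.25 × 0.08929 = 0.2009 Ω.

R1 ≈ 0.201 Ω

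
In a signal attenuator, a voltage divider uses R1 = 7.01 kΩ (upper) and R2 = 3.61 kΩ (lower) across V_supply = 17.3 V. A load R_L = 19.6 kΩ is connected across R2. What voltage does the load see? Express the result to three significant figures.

R2 ‖ R_L = (3.61 × 19.6)/(3.61 + 19.6) = 3.049 kΩ.
Then V_out = V_supply · R2'/(R1 + R2') = 17.3 × 3.049/10.06 = 5.243 V.

V_out ≈ 5.24 V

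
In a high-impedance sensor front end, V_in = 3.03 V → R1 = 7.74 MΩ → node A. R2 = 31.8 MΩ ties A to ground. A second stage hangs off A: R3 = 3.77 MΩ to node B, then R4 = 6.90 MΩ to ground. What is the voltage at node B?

Looking into the second stage from A: R3 + R4 = 10.67 MΩ appears in parallel with R2.
R2 ‖ (R3+R4) = 7.989 MΩ.
V_A = 3.03 × 7.989/(7.74 + 7.989) = 1.539 V.
Stage 2 is unloaded, so V_B = V_A · R4/(R3+R4) = 1.539 × 6.90/10.67 = 0.9952 V.

V_B ≈ 0.995 V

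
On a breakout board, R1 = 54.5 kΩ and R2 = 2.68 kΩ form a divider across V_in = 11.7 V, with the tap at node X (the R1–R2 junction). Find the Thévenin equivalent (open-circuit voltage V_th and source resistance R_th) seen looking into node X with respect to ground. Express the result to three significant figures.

V_th ≈ 0.548 V, R_th ≈ 2.55 kΩ

Open-circuit (no load on X): V_th = V_in · R2/(R1 + R2) = 11.7 × 2.68/(54.50 + 2.68) = 0.5484 V.
Zeroing V_in shorts the top of R1 to ground, so R_th = R1 ‖ R2 = 2.554 kΩ.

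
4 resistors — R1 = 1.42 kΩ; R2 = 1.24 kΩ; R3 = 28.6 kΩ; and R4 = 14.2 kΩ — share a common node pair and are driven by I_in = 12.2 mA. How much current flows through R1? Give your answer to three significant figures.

Conductances: ΣG = 1/1.42 + 1/1.24 + 1/28.6 + 1/14.2 = 1.616 (1/kΩ).
By the current-divider rule, I = I_in · G_k/ΣG = 12.2 × 0.4358 = 5.316 mA.

I ≈ 5.32 mA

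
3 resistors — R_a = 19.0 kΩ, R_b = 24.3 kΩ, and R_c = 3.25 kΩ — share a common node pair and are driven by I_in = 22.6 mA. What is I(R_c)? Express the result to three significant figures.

I ≈ 17.3 mA

ΣG = 1/19.0 + 1/24.3 + 1/3.25 = 0.4015.
Current divider: I(R_c) = I_in · G_k/ΣG = 22.6 × (0.3077/0.4015) = 22.6 × 0.7664 = 17.32 mA.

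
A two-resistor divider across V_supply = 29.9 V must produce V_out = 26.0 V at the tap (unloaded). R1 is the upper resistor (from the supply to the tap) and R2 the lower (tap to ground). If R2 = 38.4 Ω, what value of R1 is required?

Required fraction k = V_out/V_supply = 0.8696.
Rearranging, R1 = R2·(1−k)/k = 38.4 × 0.1500 = 5.760 Ω.

R1 ≈ 5.76 Ω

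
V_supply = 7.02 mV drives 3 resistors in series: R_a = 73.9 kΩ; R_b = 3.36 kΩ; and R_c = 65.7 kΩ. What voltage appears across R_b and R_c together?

Series total: ΣR = 73.9 + 3.36 + 65.7 = 143.0 kΩ.
R_{R_b..R_c} = 3.36 + 65.7 = 69.06 kΩ.
V = V_supply · R/ΣR = 7.02 × 0.4831 = 3.391 mV.

V ≈ 3.39 mV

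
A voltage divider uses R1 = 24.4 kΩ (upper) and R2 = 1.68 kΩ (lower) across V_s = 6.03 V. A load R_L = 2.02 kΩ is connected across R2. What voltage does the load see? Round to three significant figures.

First combine the lower leg with the load: R2 ‖ R_L = 0.9172 kΩ.
Now apply the divider: V_out = 6.03 × 0.03623 = 0.2185 V.

V_out ≈ 0.218 V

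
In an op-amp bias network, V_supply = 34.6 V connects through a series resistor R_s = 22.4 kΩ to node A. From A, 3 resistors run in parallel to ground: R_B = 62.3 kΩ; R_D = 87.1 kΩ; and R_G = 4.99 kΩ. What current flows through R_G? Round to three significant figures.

I ≈ 1.14 mA

Parallel bank: R_p = 1/(1/62.3 + 1/87.1 + 1/4.99) = 4.387 kΩ.
Node voltage V_A = V_supply · R_p/(R_s + R_p) = 34.6 × 0.1638 = 5.667 V.
Branch current I = V_A/R_G = 5.667/4.99 = 1.136 mA.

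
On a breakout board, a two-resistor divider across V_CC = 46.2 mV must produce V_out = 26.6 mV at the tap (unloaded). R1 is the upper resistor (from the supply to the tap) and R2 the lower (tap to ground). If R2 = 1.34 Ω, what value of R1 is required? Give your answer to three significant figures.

R1 ≈ 0.987 Ω

The divider ratio is R2/(R1+R2) = 26.6/46.2 = 0.5758.
R1 = R2·(1/k − 1) = 1.34 × 0.7368 = 0.9874 Ω.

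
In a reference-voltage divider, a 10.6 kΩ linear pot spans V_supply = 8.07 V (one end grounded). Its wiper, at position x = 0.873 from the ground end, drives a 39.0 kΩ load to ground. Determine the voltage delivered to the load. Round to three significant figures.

Split the track: R_lower = x·R_p = 9.254 kΩ, R_upper = (1−x)·R_p = 1.346 kΩ.
R_L loads the lower segment: effective lower R = 7.479 kΩ.
V_out = 8.07 × 7.479/(1.346 + 7.479) = 6.839 V.
(Unloaded: V_out = x·V_supply = 7.05 V.)

V_out ≈ 6.84 V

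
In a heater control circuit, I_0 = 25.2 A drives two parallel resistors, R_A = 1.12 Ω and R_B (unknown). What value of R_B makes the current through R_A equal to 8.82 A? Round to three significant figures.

The fraction through R_A equals R_B/(R_A+R_B).
8.82/25.2 = R_B/(R_A + R_B) → R_B = R_A · (0.3500)/(1 − 0.3500) = 1.12 × 0.5385 = 0.6031 Ω.

R_B ≈ 0.603 Ω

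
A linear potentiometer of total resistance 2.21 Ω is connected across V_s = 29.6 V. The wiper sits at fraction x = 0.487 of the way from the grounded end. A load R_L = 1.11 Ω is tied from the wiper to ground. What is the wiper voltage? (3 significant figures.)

V_out ≈ 9.63 V

The pot divides into 1.134 Ω above the wiper and 1.076 Ω below.
R_L loads the lower segment: effective lower R = 0.5464 Ω.
Loaded-divider output: V_out = 29.6 × 0.3252 = 9.627 V.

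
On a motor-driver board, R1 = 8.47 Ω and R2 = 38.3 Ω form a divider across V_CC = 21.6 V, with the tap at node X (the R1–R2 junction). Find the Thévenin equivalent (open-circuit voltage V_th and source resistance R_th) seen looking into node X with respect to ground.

With X open, the divider is unloaded: V_th = 21.6 × 38.3/46.77 = 17.69 V.
Zeroing V_CC shorts the top of R1 to ground, so R_th = R1 ‖ R2 = 6.936 Ω.

V_th ≈ 17.7 V, R_th ≈ 6.94 Ω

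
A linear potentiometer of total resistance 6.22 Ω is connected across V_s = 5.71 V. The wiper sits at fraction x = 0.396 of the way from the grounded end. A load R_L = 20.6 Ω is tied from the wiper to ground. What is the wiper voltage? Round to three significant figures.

Split the track: R_lower = x·R_p = 2.463 Ω, R_upper = (1−x)·R_p = 3.757 Ω.
(x·R_p) ‖ R_L = 2.200 Ω.
Then V_out = V_s · 2.200/(3.757 + 2.200) = 2.109 V.

V_out ≈ 2.11 V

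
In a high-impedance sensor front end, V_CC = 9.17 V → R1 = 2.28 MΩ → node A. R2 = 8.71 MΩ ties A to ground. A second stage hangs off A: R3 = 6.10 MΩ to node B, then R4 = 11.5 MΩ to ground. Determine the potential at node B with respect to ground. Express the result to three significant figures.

V_B ≈ 4.31 V

The second stage (R3 + R4 = 17.60 MΩ) loads node A in parallel with R2.
R2 ‖ (R3+R4) = 5.827 MΩ.
First divider: V_A = V_CC · 5.827/(2.28 + 5.827) = 6.591 V.
Stage 2 is unloaded, so V_B = V_A · R4/(R3+R4) = 6.591 × 11.5/17.60 = 4.307 V.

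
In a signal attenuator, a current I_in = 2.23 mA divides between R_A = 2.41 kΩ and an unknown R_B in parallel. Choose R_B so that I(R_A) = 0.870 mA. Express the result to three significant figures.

The fraction through R_A equals R_B/(R_A+R_B).
0.870/2.23 = R_B/(R_A + R_B) → R_B = R_A · (0.3901)/(1 − 0.3901) = 2.41 × 0.6397 = 1.542 kΩ.

R_B ≈ 1.54 kΩ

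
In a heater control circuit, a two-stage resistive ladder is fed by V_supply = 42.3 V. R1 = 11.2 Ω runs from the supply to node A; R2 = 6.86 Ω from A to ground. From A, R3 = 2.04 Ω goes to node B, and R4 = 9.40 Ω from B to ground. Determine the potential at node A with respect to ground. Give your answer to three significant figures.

V_A ≈ 11.7 V

The second stage (R3 + R4 = 11.44 Ω) loads node A in parallel with R2.
R2 ‖ (R3+R4) = 4.288 Ω.
V_A = 42.3 × 4.288/(11.2 + 4.288) = 11.71 V.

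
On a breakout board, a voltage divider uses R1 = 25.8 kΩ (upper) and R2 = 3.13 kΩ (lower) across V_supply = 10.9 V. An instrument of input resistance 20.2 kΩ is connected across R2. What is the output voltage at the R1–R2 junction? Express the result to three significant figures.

V_out ≈ 1.04 V

First combine the lower leg with the load: R2 ‖ R_L = 2.710 kΩ.
Then V_out = V_supply · R2'/(R1 + R2') = 10.9 × 2.710/28.51 = 1.036 V.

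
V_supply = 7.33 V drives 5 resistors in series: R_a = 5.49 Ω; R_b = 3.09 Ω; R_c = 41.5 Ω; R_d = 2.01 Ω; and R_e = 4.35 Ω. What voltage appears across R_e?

V ≈ 0.565 V

ΣR = 5.49 + 3.09 + 41.5 + 2.01 + 4.35 = 56.44 Ω.
V = V_supply · R/ΣR = 7.33 × 0.07707 = 0.5649 V.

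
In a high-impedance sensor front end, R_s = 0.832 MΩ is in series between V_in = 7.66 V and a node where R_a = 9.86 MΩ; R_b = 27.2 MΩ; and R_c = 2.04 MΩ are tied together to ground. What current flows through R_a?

I ≈ 0.510 µA

Equivalent of the parallel group: R_p = 1.591 MΩ.
V_A by voltage divider: V_A = 7.66 × 1.591/(0.832 + 1.591) = 5.030 V.
I(R_a) = V_A / R_a = 5.030/9.86 = 0.5102 µA.
(Check via current divider: I_total = 3.161 µA; share G_k/ΣG = 0.1614 → same result.)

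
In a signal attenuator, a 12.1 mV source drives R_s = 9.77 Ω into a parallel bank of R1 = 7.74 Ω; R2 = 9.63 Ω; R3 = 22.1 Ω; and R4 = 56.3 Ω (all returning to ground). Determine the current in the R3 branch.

Combine the parallel branches: R_p = (1/7.74 + 1/9.63 + 1/22.1 + 1/56.3)⁻¹ = 3.378 Ω.
V_A = 12.1 × 3.378/13.15 = 3.109 mV.
Branch current I = V_A/R3 = 3.109/22.1 = 0.1407 mA.

I ≈ 0.141 mA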